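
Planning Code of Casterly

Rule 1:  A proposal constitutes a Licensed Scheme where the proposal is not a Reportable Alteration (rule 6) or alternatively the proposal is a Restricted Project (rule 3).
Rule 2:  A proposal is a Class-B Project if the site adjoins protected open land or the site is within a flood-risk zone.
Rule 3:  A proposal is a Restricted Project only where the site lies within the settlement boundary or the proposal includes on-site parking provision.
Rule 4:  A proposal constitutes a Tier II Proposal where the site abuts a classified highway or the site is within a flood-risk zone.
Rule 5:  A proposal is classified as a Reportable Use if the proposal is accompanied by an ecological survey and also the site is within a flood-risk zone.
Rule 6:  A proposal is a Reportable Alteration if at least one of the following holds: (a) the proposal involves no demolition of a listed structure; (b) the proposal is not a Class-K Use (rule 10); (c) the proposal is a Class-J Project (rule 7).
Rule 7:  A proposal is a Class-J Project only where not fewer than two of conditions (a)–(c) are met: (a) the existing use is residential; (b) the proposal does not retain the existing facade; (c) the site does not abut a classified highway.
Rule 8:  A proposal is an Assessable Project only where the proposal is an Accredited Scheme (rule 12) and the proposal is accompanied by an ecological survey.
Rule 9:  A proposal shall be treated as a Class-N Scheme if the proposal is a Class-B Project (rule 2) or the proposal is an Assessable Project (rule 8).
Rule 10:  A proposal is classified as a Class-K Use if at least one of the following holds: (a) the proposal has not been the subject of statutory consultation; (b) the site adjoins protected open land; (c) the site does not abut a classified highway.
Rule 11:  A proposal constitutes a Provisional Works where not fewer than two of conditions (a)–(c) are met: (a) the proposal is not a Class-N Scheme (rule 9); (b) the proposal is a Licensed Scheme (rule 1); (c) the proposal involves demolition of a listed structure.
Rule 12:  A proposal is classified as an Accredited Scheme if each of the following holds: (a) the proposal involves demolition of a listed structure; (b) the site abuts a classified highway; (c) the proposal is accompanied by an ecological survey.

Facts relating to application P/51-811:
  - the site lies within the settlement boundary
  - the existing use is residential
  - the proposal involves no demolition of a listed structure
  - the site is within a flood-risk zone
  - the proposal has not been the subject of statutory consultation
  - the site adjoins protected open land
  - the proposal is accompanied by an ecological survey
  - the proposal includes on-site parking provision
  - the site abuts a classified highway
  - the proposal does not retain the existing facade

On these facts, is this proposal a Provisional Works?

No

rule 2 — Class-B Project: [the site adjoins protected open land? yes] OR [the site is within a flood-risk zone? yes] → satisfied.
rule 12 — Accredited Scheme: [the proposal involves demolition of a listed structure? no] AND [the site abuts a classified highway? yes] AND [the proposal is accompanied by an ecological survey? yes] → not satisfied.
rule 8 — Assessable Project: [Accredited Scheme (rule 12)? no] AND [the proposal is accompanied by an ecological survey? yes] → not satisfied.
rule 9 — Class-N Scheme: [Class-B Project (rule 2)? yes] OR [Assessable Project (rule 8)? no] → satisfied.
rule 10 — Class-K Use: [the proposal has not been the subject of statutory consultation? yes] OR [the site adjoins protected open land? yes] OR [the site does not abut a classified highway? no] → satisfied.
rule 7 — Class-J Project: the existing use is residential? yes; the proposal does not retain the existing facade? yes; the site does not abut a classified highway? no — 2 of 3 hold (need ≥2) → satisfied.
rule 6 — Reportable Alteration: [the proposal involves no demolition of a listed structure? yes] OR [not a Class-K Use (rule 10)? no] OR [Class-J Project (rule 7)? yes] → satisfied.
rule 3 — Restricted Project: [the site lies within the settlement boundary? yes] OR [the proposal includes on-site parking provision? yes] → satisfied.
rule 1 — Licensed Scheme: [not a Reportable Alteration (rule 6)? no] OR [Restricted Project (rule 3)? yes] → satisfied.
rule 11 — Provisional Works: not a Class-N Scheme (rule 9)? no; Licensed Scheme (rule 1)? yes; the proposal involves demolition of a listed structure? no — 1 of 3 hold (need ≥2) → not satisfied.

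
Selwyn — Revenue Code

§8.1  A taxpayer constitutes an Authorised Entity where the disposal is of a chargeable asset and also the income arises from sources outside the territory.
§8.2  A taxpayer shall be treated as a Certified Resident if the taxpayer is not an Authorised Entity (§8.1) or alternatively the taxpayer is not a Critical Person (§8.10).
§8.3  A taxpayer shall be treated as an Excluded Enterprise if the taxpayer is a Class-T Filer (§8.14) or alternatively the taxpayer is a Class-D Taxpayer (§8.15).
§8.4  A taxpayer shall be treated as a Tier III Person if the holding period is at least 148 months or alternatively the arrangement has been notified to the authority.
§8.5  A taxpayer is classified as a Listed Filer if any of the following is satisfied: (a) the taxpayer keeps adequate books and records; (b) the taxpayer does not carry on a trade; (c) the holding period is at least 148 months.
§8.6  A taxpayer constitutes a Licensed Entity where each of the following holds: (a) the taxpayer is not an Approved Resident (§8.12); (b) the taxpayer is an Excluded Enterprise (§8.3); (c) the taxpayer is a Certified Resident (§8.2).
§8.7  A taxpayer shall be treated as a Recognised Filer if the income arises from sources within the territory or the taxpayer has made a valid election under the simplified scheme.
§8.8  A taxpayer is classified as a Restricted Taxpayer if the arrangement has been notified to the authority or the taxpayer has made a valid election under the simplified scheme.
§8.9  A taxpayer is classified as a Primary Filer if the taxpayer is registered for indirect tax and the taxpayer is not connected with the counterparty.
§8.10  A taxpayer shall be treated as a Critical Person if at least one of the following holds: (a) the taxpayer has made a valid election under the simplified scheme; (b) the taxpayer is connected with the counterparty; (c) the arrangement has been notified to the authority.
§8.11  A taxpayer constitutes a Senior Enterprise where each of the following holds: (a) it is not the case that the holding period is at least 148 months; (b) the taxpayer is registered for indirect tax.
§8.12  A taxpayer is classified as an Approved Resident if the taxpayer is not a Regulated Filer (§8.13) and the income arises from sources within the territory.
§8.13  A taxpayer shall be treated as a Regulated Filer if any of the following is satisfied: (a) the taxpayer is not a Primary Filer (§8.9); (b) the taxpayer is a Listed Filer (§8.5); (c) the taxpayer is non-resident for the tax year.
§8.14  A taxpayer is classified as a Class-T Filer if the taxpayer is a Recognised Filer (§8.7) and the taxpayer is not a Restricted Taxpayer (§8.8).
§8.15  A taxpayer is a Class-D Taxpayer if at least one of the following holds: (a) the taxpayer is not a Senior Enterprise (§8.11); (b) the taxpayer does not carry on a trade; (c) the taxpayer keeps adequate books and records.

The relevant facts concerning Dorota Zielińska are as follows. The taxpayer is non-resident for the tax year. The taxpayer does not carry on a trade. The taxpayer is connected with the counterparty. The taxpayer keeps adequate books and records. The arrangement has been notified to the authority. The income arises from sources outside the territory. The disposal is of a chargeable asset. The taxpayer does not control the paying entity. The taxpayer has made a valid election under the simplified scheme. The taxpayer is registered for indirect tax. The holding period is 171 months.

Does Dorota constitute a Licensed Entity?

No

Under §8.9: the taxpayer is registered for indirect tax? yes; and the taxpayer is not connected with the counterparty? no. So the taxpayer is not a Primary Filer.
Under §8.5: the taxpayer keeps adequate books and records? yes; or the taxpayer does not carry on a trade? yes; or holding period: 171 months ≥ 148 months? yes. So the taxpayer is a Listed Filer.
Under §8.13: not a Primary Filer (§8.9)? yes; or Listed Filer (§8.5)? yes; or the taxpayer is non-resident for the tax year? yes. So the taxpayer is a Regulated Filer.
Under §8.12: not a Regulated Filer (§8.13)? no; and the income arises from sources within the territory? no. So the taxpayer is not an Approved Resident.
Under §8.7: the income arises from sources within the territory? no; or the taxpayer has made a valid election under the simplified scheme? yes. So the taxpayer is a Recognised Filer.
Under §8.8: the arrangement has been notified to the authority? yes; or the taxpayer has made a valid election under the simplified scheme? yes. So the taxpayer is a Restricted Taxpayer.
Under §8.14: Recognised Filer (§8.7)? yes; and not a Restricted Taxpayer (§8.8)? no. So the taxpayer is not a Class-T Filer.
Under §8.11: holding period: 171 months ≥ 148 months? yes, so negated condition no; and the taxpayer is registered for indirect tax? yes. So the taxpayer is not a Senior Enterprise.
Under §8.15: not a Senior Enterprise (§8.11)? yes; or the taxpayer does not carry on a trade? yes; or the taxpayer keeps adequate books and records? yes. So the taxpayer is a Class-D Taxpayer.
Under §8.3: Class-T Filer (§8.14)? no; or Class-D Taxpayer (§8.15)? yes. So the taxpayer is an Excluded Enterprise.
Under §8.1: the disposal is of a chargeable asset? yes; and the income arises from sources outside the territory? yes. So the taxpayer is an Authorised Entity.
Under §8.10: the taxpayer has made a valid election under the simplified scheme? yes; or the taxpayer is connected with the counterparty? yes; or the arrangement has been notified to the authority? yes. So the taxpayer is a Critical Person.
Under §8.2: not an Authorised Entity (§8.1)? no; or not a Critical Person (§8.10)? no. So the taxpayer is not a Certified Resident.
Under §8.6: not an Approved Resident (§8.12)? yes; and Excluded Enterprise (§8.3)? yes; and Certified Resident (§8.2)? no. So the taxpayer is not a Licensed Entity.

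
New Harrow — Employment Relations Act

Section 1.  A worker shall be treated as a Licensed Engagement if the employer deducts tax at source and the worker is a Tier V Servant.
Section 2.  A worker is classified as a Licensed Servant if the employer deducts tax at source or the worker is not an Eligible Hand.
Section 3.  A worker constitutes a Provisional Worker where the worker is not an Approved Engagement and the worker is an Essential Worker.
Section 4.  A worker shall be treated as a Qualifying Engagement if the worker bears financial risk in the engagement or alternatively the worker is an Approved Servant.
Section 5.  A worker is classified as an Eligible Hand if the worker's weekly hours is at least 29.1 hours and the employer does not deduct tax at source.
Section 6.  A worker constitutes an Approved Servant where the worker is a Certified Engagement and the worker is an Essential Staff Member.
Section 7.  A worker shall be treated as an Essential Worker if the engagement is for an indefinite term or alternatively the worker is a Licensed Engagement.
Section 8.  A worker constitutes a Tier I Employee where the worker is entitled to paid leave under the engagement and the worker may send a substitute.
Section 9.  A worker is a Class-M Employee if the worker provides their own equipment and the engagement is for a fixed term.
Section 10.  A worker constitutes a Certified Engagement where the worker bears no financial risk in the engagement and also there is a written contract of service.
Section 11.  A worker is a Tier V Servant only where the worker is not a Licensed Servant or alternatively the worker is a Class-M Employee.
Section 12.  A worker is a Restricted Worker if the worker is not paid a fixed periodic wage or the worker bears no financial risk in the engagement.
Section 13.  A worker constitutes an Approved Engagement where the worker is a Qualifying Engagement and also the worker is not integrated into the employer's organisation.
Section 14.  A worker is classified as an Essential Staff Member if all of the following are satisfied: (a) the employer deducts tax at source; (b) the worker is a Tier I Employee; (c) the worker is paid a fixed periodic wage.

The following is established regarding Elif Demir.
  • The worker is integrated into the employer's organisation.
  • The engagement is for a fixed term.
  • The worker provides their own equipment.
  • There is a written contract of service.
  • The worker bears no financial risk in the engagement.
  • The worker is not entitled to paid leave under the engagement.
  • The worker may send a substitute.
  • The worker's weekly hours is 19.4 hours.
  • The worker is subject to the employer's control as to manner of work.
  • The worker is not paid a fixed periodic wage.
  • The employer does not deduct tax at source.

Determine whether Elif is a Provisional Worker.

No

section 10 — Certified Engagement: [the worker bears no financial risk in the engagement? yes] AND [there is a written contract of service? yes] → satisfied.
section 8 — Tier I Employee: [the worker is entitled to paid leave under the engagement? no] AND [the worker may send a substitute? yes] → not satisfied.
section 14 — Essential Staff Member: [the employer deducts tax at source? no] AND [Tier I Employee (section 8)? no] AND [the worker is paid a fixed periodic wage? no] → not satisfied.
section 6 — Approved Servant: [Certified Engagement (section 10)? yes] AND [Essential Staff Member (section 14)? no] → not satisfied.
section 4 — Qualifying Engagement: [the worker bears financial risk in the engagement? no] OR [Approved Servant (section 6)? no] → not satisfied.
section 13 — Approved Engagement: [Qualifying Engagement (section 4)? no] AND [the worker is not integrated into the employer's organisation? no] → not satisfied.
section 5 — Eligible Hand: [worker's weekly hours: 19.4 hours ≥ 29.1 hours? no] AND [the employer does not deduct tax at source? yes] → not satisfied.
section 2 — Licensed Servant: [the employer deducts tax at source? no] OR [not an Eligible Hand (section 5)? yes] → satisfied.
section 9 — Class-M Employee: [the worker provides their own equipment? yes] AND [the engagement is for a fixed term? yes] → satisfied.
section 11 — Tier V Servant: [not a Licensed Servant (section 2)? no] OR [Class-M Employee (section 9)? yes] → satisfied.
section 1 — Licensed Engagement: [the employer deducts tax at source? no] AND [Tier V Servant (section 11)? yes] → not satisfied.
section 7 — Essential Worker: [the engagement is for an indefinite term? no] OR [Licensed Engagement (section 1)? no] → not satisfied.
section 3 — Provisional Worker: [not an Approved Engagement (section 13)? yes] AND [Essential Worker (section 7)? no] → not satisfied.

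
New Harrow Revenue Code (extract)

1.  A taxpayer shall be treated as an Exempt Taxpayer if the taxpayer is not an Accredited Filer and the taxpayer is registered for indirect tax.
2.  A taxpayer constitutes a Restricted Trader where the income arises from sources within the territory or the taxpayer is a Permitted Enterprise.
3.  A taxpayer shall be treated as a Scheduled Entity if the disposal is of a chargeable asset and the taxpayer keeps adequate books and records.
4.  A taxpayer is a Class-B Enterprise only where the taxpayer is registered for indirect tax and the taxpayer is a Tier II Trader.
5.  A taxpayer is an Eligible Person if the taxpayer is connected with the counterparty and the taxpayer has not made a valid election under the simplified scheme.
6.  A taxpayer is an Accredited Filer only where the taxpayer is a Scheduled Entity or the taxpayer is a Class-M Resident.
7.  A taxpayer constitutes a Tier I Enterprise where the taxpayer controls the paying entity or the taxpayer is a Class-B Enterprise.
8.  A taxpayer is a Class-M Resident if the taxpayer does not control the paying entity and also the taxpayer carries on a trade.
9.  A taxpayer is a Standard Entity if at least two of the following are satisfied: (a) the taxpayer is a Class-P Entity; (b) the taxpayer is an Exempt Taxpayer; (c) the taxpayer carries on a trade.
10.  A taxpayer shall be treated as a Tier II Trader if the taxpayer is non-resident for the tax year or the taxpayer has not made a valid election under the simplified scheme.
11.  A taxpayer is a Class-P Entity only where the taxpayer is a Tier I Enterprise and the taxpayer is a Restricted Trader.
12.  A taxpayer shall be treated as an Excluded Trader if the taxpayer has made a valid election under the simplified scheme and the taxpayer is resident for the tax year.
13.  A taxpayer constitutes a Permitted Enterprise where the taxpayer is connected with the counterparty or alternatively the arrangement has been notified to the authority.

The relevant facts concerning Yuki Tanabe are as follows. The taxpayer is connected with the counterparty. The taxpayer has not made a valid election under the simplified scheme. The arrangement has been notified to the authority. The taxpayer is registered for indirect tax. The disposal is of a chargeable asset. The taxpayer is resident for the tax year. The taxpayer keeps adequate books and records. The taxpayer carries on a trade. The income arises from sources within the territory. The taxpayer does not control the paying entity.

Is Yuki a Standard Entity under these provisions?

Yes

paragraph 10 — Tier II Trader: [the taxpayer is non-resident for the tax year? no] OR [the taxpayer has not made a valid election under the simplified scheme? yes] → satisfied.
paragraph 4 — Class-B Enterprise: [the taxpayer is registered for indirect tax? yes] AND [Tier II Trader (paragraph 10)? yes] → satisfied.
paragraph 7 — Tier I Enterprise: [the taxpayer controls the paying entity? no] OR [Class-B Enterprise (paragraph 4)? yes] → satisfied.
paragraph 13 — Permitted Enterprise: [the taxpayer is connected with the counterparty? yes] OR [the arrangement has been notified to the authority? yes] → satisfied.
paragraph 2 — Restricted Trader: [the income arises from sources within the territory? yes] OR [Permitted Enterprise (paragraph 13)? yes] → satisfied.
paragraph 11 — Class-P Entity: [Tier I Enterprise (paragraph 7)? yes] AND [Restricted Trader (paragraph 2)? yes] → satisfied.
paragraph 3 — Scheduled Entity: [the disposal is of a chargeable asset? yes] AND [the taxpayer keeps adequate books and records? yes] → satisfied.
paragraph 8 — Class-M Resident: [the taxpayer does not control the paying entity? yes] AND [the taxpayer carries on a trade? yes] → satisfied.
paragraph 6 — Accredited Filer: [Scheduled Entity (paragraph 3)? yes] OR [Class-M Resident (paragraph 8)? yes] → satisfied.
paragraph 1 — Exempt Taxpayer: [not an Accredited Filer (paragraph 6)? no] AND [the taxpayer is registered for indirect tax? yes] → not satisfied.
paragraph 9 — Standard Entity: Class-P Entity (paragraph 11)? yes; Exempt Taxpayer (paragraph 1)? no; the taxpayer carries on a trade? yes — 2 of 3 hold (need ≥2) → satisfied.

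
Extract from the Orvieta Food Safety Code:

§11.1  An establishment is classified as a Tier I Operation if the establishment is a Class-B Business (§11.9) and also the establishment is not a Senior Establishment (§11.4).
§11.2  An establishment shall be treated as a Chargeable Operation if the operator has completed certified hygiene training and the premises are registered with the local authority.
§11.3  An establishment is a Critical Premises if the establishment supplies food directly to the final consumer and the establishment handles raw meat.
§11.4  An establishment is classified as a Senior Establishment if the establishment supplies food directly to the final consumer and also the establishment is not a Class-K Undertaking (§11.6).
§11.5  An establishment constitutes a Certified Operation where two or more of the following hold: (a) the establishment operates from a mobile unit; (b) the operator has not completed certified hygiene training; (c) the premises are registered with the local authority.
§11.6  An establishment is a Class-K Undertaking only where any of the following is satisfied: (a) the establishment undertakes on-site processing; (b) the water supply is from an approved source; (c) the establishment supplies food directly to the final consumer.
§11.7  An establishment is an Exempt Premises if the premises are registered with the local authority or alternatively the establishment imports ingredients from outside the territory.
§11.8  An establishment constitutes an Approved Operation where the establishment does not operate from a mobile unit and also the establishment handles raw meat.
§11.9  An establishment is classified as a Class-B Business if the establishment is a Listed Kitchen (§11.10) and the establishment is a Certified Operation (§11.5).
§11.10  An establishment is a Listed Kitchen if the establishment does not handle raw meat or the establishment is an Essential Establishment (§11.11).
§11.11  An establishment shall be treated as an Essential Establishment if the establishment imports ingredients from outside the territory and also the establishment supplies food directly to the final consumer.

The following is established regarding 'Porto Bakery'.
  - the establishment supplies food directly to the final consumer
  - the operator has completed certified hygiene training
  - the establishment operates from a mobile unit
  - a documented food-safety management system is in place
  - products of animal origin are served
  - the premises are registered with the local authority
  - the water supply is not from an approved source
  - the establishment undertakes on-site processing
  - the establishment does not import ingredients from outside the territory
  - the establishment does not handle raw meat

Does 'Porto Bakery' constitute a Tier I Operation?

Under §11.11: the establishment imports ingredients from outside the territory? no; and the establishment supplies food directly to the final consumer? yes. So the establishment is not an Essential Establishment.
Under §11.10: the establishment does not handle raw meat? yes; or Essential Establishment (§11.11)? no. So the establishment is a Listed Kitchen.
Under §11.5: the establishment operates from a mobile unit? yes; the operator has not completed certified hygiene training? no; the premises are registered with the local authority? yes — 2 of 3 hold (need ≥2) → satisfied.
Under §11.9: Listed Kitchen (§11.10)? yes; and Certified Operation (§11.5)? yes. So the establishment is a Class-B Business.
Under §11.6: the establishment undertakes on-site processing? yes; or the water supply is from an approved source? no; or the establishment supplies food directly to the final consumer? yes. So the establishment is a Class-K Undertaking.
Under §11.4: the establishment supplies food directly to the final consumer? yes; and not a Class-K Undertaking (§11.6)? no. So the establishment is not a Senior Establishment.
Under §11.1: Class-B Business (§11.9)? yes; and not a Senior Establishment (§11.4)? yes. So the establishment is a Tier I Operation.

Yes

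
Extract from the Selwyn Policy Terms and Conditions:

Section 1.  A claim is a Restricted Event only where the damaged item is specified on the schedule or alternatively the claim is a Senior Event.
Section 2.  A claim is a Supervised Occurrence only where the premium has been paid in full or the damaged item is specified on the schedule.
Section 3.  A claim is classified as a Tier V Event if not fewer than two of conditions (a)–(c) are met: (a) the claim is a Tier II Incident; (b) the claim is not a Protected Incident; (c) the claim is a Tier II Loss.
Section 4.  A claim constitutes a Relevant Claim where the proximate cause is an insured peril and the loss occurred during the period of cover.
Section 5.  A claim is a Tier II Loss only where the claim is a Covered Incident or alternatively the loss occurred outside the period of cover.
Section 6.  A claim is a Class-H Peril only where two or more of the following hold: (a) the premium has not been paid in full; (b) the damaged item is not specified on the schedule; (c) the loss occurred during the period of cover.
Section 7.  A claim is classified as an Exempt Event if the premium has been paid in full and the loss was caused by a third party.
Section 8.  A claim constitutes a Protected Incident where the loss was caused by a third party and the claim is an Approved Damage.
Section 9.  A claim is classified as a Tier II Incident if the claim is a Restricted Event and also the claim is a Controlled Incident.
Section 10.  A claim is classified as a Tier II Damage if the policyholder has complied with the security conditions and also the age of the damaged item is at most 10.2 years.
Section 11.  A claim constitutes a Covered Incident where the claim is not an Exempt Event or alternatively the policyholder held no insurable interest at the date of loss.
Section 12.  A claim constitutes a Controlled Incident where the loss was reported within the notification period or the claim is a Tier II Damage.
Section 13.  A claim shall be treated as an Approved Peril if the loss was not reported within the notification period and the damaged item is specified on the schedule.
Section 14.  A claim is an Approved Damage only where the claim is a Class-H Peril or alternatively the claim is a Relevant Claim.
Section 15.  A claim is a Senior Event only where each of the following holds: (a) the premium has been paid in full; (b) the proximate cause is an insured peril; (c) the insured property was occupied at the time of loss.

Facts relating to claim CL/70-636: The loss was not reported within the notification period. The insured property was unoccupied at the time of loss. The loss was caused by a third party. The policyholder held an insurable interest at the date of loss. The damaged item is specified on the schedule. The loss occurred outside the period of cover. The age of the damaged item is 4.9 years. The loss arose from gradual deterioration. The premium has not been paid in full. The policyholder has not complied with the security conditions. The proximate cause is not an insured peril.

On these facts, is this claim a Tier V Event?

Yes

Under section 15: the premium has been paid in full? no; and the proximate cause is an insured peril? no; and the insured property was occupied at the time of loss? no. So the claim is not a Senior Event.
Under section 1: the damaged item is specified on the schedule? yes; or Senior Event (section 15)? no. So the claim is a Restricted Event.
Under section 10: the policyholder has complied with the security conditions? no; and age of the damaged item: 4.9 years ≤ 10.2 years? yes. So the claim is not a Tier II Damage.
Under section 12: the loss was reported within the notification period? no; or Tier II Damage (section 10)? no. So the claim is not a Controlled Incident.
Under section 9: Restricted Event (section 1)? yes; and Controlled Incident (section 12)? no. So the claim is not a Tier II Incident.
Under section 6: the premium has not been paid in full? yes; the damaged item is not specified on the schedule? no; the loss occurred during the period of cover? no — 1 of 3 hold (need ≥2) → not satisfied.
Under section 4: the proximate cause is an insured peril? no; and the loss occurred during the period of cover? no. So the claim is not a Relevant Claim.
Under section 14: Class-H Peril (section 6)? no; or Relevant Claim (section 4)? no. So the claim is not an Approved Damage.
Under section 8: the loss was caused by a third party? yes; and Approved Damage (section 14)? no. So the claim is not a Protected Incident.
Under section 7: the premium has been paid in full? no; and the loss was caused by a third party? yes. So the claim is not an Exempt Event.
Under section 11: not an Exempt Event (section 7)? yes; or the policyholder held no insurable interest at the date of loss? no. So the claim is a Covered Incident.
Under section 5: Covered Incident (section 11)? yes; or the loss occurred outside the period of cover? yes. So the claim is a Tier II Loss.
Under section 3: Tier II Incident (section 9)? no; not a Protected Incident (section 8)? yes; Tier II Loss (section 5)? yes — 2 of 3 hold (need ≥2) → satisfied.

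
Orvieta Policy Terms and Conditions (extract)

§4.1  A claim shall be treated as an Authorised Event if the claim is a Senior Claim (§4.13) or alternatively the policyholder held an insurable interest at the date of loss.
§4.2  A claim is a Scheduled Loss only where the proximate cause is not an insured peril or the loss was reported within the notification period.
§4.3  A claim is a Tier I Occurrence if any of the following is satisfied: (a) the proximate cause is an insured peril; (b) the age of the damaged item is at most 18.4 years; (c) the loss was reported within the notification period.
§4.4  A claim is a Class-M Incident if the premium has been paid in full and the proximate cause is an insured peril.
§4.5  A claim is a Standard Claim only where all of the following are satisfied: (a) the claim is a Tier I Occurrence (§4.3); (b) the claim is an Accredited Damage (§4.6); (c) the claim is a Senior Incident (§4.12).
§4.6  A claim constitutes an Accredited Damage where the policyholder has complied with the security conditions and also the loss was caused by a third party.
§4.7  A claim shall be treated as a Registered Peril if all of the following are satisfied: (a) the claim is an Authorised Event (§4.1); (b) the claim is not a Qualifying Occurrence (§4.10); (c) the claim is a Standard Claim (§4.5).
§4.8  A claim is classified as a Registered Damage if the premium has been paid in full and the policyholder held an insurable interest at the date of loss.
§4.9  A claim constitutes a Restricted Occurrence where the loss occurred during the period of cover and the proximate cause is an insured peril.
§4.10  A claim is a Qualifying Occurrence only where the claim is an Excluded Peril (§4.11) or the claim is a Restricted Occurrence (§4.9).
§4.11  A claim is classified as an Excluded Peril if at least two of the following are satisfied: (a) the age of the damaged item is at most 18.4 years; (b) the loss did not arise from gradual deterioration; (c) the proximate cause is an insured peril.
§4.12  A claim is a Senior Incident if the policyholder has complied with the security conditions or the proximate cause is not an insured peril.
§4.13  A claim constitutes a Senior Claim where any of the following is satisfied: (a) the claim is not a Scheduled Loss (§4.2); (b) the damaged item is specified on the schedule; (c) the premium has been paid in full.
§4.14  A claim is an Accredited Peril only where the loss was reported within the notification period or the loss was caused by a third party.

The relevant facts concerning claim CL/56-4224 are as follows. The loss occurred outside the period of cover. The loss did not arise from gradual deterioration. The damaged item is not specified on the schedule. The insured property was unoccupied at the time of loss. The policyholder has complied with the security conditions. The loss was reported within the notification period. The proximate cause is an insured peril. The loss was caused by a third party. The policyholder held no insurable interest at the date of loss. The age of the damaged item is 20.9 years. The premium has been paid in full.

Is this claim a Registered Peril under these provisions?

§4.2 — Scheduled Loss: [the proximate cause is not an insured peril? no] OR [the loss was reported within the notification period? yes] → satisfied.
§4.13 — Senior Claim: [not a Scheduled Loss (§4.2)? no] OR [the damaged item is specified on the schedule? no] OR [the premium has been paid in full? yes] → satisfied.
§4.1 — Authorised Event: [Senior Claim (§4.13)? yes] OR [the policyholder held an insurable interest at the date of loss? no] → satisfied.
§4.11 — Excluded Peril: age of the damaged item: 20.9 years ≤ 18.4 years? no; the loss did not arise from gradual deterioration? yes; the proximate cause is an insured peril? yes — 2 of 3 hold (need ≥2) → satisfied.
§4.9 — Restricted Occurrence: [the loss occurred during the period of cover? no] AND [the proximate cause is an insured peril? yes] → not satisfied.
§4.10 — Qualifying Occurrence: [Excluded Peril (§4.11)? yes] OR [Restricted Occurrence (§4.9)? no] → satisfied.
§4.3 — Tier I Occurrence: [the proximate cause is an insured peril? yes] OR [age of the damaged item: 20.9 years ≤ 18.4 years? no] OR [the loss was reported within the notification period? yes] → satisfied.
§4.6 — Accredited Damage: [the policyholder has complied with the security conditions? yes] AND [the loss was caused by a third party? yes] → satisfied.
§4.12 — Senior Incident: [the policyholder has complied with the security conditions? yes] OR [the proximate cause is not an insured peril? no] → satisfied.
§4.5 — Standard Claim: [Tier I Occurrence (§4.3)? yes] AND [Accredited Damage (§4.6)? yes] AND [Senior Incident (§4.12)? yes] → satisfied.
§4.7 — Registered Peril: [Authorised Event (§4.1)? yes] AND [not a Qualifying Occurrence (§4.10)? no] AND [Standard Claim (§4.5)? yes] → not satisfied.

No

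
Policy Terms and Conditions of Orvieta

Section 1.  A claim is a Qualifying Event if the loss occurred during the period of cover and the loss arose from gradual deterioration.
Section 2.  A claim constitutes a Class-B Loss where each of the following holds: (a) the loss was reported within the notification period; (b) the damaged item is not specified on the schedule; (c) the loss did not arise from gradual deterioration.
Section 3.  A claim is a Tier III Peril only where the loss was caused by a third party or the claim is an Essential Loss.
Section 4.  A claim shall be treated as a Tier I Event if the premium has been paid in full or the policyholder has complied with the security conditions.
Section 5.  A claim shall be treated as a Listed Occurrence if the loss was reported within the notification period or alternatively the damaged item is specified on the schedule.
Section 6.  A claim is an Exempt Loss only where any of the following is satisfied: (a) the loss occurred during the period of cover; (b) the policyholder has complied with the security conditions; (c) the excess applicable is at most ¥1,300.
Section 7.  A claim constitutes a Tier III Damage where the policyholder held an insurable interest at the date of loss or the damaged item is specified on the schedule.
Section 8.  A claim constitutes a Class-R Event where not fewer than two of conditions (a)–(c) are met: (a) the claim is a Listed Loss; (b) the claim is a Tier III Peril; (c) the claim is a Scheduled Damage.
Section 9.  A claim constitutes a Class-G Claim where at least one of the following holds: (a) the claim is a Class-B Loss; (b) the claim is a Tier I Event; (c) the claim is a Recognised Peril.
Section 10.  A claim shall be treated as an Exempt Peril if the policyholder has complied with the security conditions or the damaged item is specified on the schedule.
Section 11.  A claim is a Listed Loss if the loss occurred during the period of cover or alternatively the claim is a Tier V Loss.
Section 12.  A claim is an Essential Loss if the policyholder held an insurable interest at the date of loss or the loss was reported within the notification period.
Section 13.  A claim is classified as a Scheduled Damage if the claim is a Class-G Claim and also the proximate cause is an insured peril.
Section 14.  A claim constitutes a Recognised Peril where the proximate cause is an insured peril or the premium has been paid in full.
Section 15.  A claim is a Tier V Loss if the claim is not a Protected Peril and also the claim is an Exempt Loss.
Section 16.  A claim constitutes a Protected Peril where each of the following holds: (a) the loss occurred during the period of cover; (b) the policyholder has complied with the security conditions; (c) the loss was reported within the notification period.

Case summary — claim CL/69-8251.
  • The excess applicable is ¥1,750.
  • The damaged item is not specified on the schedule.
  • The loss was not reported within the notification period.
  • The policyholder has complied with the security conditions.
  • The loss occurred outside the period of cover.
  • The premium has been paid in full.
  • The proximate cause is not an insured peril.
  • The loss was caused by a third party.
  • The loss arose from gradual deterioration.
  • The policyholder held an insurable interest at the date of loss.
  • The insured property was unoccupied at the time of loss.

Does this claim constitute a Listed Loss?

section 16 — Protected Peril: [the loss occurred during the period of cover? no] AND [the policyholder has complied with the security conditions? yes] AND [the loss was reported within the notification period? no] → not satisfied.
section 6 — Exempt Loss: [the loss occurred during the period of cover? no] OR [the policyholder has complied with the security conditions? yes] OR [excess applicable: ¥1,750 ≤ ¥1,300? no] → satisfied.
section 15 — Tier V Loss: [not a Protected Peril (section 16)? yes] AND [Exempt Loss (section 6)? yes] → satisfied.
section 11 — Listed Loss: [the loss occurred during the period of cover? no] OR [Tier V Loss (section 15)? yes] → satisfied.

Yes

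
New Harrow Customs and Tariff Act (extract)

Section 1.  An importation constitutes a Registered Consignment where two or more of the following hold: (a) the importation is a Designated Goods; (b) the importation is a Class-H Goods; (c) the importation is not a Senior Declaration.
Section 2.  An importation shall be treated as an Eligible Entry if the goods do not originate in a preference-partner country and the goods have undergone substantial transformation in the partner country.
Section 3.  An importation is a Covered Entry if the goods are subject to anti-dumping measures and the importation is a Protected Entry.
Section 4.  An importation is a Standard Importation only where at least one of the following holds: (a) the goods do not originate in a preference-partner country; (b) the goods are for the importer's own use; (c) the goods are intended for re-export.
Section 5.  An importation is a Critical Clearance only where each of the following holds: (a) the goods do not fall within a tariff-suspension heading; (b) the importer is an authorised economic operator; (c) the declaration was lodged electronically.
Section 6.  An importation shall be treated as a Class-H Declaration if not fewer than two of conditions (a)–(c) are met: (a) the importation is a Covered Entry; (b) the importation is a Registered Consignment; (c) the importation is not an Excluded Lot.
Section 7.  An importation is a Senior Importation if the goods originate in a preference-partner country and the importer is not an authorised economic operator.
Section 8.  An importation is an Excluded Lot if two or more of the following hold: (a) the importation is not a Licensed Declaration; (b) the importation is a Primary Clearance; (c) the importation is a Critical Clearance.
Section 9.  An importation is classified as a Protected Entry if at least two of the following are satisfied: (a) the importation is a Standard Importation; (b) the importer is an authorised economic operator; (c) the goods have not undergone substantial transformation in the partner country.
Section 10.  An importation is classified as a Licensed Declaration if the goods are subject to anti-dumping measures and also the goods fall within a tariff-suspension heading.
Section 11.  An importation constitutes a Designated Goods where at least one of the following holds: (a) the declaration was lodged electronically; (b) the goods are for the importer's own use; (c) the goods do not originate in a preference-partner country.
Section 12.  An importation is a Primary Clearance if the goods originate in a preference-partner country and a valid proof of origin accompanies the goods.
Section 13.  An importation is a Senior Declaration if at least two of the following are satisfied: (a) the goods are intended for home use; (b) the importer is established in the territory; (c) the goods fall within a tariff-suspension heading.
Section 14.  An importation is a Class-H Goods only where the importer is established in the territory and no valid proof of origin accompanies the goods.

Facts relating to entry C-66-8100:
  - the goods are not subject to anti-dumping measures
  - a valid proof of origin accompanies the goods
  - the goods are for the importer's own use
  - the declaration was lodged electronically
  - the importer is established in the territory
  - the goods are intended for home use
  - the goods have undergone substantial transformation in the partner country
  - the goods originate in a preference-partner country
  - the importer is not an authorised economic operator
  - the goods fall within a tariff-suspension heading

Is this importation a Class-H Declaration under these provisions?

No

section 4 — Standard Importation: [the goods do not originate in a preference-partner country? no] OR [the goods are for the importer's own use? yes] OR [the goods are intended for re-export? no] → satisfied.
section 9 — Protected Entry: Standard Importation (section 4)? yes; the importer is an authorised economic operator? no; the goods have not undergone substantial transformation in the partner country? no — 1 of 3 hold (need ≥2) → not satisfied.
section 3 — Covered Entry: [the goods are subject to anti-dumping measures? no] AND [Protected Entry (section 9)? no] → not satisfied.
section 11 — Designated Goods: [the declaration was lodged electronically? yes] OR [the goods are for the importer's own use? yes] OR [the goods do not originate in a preference-partner country? no] → satisfied.
section 14 — Class-H Goods: [the importer is established in the territory? yes] AND [no valid proof of origin accompanies the goods? no] → not satisfied.
section 13 — Senior Declaration: the goods are intended for home use? yes; the importer is established in the territory? yes; the goods fall within a tariff-suspension heading? yes — 3 of 3 hold (need ≥2) → satisfied.
section 1 — Registered Consignment: Designated Goods (section 11)? yes; Class-H Goods (section 14)? no; not a Senior Declaration (section 13)? no — 1 of 3 hold (need ≥2) → not satisfied.
section 10 — Licensed Declaration: [the goods are subject to anti-dumping measures? no] AND [the goods fall within a tariff-suspension heading? yes] → not satisfied.
section 12 — Primary Clearance: [the goods originate in a preference-partner country? yes] AND [a valid proof of origin accompanies the goods? yes] → satisfied.
section 5 — Critical Clearance: [the goods do not fall within a tariff-suspension heading? no] AND [the importer is an authorised economic operator? no] AND [the declaration was lodged electronically? yes] → not satisfied.
section 8 — Excluded Lot: not a Licensed Declaration (section 10)? yes; Primary Clearance (section 12)? yes; Critical Clearance (section 5)? no — 2 of 3 hold (need ≥2) → satisfied.
section 6 — Class-H Declaration: Covered Entry (section 3)? no; Registered Consignment (section 1)? no; not an Excluded Lot (section 8)? no — 0 of 3 hold (need ≥2) → not satisfied.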